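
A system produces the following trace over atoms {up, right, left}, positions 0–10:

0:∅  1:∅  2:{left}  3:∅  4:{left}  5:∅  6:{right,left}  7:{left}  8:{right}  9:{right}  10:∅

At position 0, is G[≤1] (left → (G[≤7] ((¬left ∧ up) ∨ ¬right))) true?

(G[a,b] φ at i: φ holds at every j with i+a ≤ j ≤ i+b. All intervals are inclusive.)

True

Check (left → (G[≤7] ((¬left ∧ up) ∨ ¬right))) at every j in [0,1]:
  j=0: antecedent false → ✓
  j=1: antecedent false → ✓
All positions satisfy it → formula holds.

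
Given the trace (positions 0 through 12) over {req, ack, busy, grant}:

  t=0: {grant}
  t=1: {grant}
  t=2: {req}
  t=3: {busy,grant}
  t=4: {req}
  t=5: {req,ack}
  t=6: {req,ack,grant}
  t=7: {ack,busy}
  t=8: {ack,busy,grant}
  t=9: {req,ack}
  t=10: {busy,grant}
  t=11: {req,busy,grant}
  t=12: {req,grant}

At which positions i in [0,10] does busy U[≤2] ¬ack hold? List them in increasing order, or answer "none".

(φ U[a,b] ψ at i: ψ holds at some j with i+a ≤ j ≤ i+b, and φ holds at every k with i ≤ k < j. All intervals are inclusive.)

0, 1, 2, 3, 4, 10

Evaluate at each i in [0,10]:
  i=0: ✓ (rhs at j=0)
  i=1: ✓ (rhs at j=1)
  i=2: ✓ (rhs at j=2)
  i=3: ✓ (rhs at j=3)
  i=4: ✓ (rhs at j=4)
  i=5: ✗ (no rhs in [5,7])
  i=6: ✗ (no rhs in [6,8])
  i=7: ✗ (no rhs in [7,9])
  i=8: ✗ (lhs fails at k=9 before rhs at j=10)
  i=9: ✗ (lhs fails at k=9 before rhs at j=10)
  i=10: ✓ (rhs at j=10)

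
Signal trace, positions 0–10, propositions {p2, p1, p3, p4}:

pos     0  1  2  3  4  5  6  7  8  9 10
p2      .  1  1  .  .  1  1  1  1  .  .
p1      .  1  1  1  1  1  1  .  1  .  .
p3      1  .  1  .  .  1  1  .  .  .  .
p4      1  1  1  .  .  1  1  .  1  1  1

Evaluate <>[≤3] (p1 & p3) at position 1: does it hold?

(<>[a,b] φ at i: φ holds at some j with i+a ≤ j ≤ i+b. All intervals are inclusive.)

Yes

Check (p1 & p3) at each j in [1,4]:
  j=1: false
  j=2: true
  j=3: false
  j=4: false
Found at j=2 → formula holds.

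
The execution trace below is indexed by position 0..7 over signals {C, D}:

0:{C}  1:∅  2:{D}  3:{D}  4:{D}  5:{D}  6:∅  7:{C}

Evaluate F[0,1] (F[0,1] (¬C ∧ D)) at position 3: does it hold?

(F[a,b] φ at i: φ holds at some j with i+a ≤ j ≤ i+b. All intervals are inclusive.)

Yes

Check F[0,1] (¬C ∧ D) at each j in [3,4]:
  j=3: holds (witness at 3)
  j=4: holds (witness at 4)
Found at j=3 → formula holds.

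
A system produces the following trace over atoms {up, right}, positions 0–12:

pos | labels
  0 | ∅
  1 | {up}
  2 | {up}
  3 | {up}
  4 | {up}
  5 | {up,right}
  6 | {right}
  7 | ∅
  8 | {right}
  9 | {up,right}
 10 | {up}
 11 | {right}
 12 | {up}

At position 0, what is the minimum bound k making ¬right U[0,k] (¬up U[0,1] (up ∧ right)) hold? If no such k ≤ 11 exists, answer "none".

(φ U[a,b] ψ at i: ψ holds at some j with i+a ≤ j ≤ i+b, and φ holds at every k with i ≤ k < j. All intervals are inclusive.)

5

Need earliest j ≥ 0 with (¬up U[0,1] (up ∧ right)), and ¬right at every k in [0,j-1].
  j=0: rhs fails.
  j=1: rhs fails.
  j=2: rhs fails.
  j=3: rhs fails.
  j=4: rhs fails.
  j=5: rhs holds; lhs holds on [0,4]. k = 5.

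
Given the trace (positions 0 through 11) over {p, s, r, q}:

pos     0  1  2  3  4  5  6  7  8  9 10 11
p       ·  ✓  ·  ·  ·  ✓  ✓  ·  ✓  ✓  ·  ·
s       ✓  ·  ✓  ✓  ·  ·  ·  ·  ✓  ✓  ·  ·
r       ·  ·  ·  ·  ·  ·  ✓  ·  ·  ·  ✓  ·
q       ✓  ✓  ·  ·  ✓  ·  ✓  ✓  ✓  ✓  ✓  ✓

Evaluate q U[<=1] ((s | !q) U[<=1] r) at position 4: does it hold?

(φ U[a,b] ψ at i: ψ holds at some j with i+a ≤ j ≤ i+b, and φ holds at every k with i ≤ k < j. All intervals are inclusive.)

Yes

Need some j in [4,5] with ((s | !q) U[<=1] r), and q at every k in [4,j-1].
  j=4: ((s | !q) U[<=1] r) — fails.
  j=5: ((s | !q) U[<=1] r) holds; q holds at every k in [4,4] → satisfied.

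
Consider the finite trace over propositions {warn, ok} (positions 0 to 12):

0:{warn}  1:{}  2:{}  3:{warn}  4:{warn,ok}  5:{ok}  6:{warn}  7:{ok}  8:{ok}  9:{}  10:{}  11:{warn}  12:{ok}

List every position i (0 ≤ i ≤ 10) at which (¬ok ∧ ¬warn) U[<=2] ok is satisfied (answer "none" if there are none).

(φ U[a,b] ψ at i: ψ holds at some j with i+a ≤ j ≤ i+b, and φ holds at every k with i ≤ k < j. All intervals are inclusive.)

4, 5, 7, 8

Evaluate at each i in [0,10]:
  i=0: ✗ (no rhs in [0,2])
  i=1: ✗ (no rhs in [1,3])
  i=2: ✗ (lhs fails at k=3 before rhs at j=4)
  i=3: ✗ (lhs fails at k=3 before rhs at j=4)
  i=4: ✓ (rhs at j=4)
  i=5: ✓ (rhs at j=5)
  i=6: ✗ (lhs fails at k=6 before rhs at j=7)
  i=7: ✓ (rhs at j=7)
  i=8: ✓ (rhs at j=8)
  i=9: ✗ (no rhs in [9,11])
  i=10: ✗ (lhs fails at k=11 before rhs at j=12)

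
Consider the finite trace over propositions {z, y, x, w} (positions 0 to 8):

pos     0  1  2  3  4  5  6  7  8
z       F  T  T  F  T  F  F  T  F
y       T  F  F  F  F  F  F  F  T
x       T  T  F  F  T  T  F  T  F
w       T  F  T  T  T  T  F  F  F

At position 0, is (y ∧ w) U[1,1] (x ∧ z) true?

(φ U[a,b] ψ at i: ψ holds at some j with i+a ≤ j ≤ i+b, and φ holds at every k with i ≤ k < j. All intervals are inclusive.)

Yes

Need some j in [1,1] with (x ∧ z), and (y ∧ w) at every k in [0,j-1].
  j=1: (x ∧ z) holds; (y ∧ w) holds at every k in [0,0] → satisfied.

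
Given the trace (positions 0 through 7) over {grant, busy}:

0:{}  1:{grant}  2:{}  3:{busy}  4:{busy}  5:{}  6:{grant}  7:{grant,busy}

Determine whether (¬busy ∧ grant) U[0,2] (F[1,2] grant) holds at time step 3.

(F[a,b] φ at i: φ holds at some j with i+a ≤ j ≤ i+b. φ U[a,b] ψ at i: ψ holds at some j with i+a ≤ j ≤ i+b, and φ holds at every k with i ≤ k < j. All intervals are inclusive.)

Need some j in [3,5] with F[1,2] grant, and (¬busy ∧ grant) at every k in [3,j-1].
  j=3: F[1,2] grant — fails (none in [4,5]).
  j=4: F[1,2] grant holds, but (¬busy ∧ grant) fails at k=3 → not this j.
  j=5: F[1,2] grant holds, but (¬busy ∧ grant) fails at k=3 → not this j.
No j in the window works → until fails.

False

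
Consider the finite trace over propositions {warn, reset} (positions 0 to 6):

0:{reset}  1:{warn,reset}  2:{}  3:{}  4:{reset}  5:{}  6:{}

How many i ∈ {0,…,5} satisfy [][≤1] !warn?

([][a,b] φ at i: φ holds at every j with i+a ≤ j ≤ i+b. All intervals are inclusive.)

4

Evaluate at each i in [0,5]:
  i=0: ✗ (fails at j=1)
  i=1: ✗ (fails at j=1)
  i=2: ✓ (all of [2,3])
  i=3: ✓ (all of [3,4])
  i=4: ✓ (all of [4,5])
  i=5: ✓ (all of [5,6])
Positions where it holds: {2, 3, 4, 5} → 4.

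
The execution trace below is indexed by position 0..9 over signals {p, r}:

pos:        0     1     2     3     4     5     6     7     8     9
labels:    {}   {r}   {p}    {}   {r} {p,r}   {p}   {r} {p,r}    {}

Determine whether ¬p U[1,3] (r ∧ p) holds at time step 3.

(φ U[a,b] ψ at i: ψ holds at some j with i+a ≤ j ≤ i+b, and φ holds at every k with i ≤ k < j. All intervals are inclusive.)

Need some j in [4,6] with (r ∧ p), and ¬p at every k in [3,j-1].
  j=4: (r ∧ p) false.
  j=5: (r ∧ p) holds; ¬p holds at every k in [3,4] → satisfied.

Yes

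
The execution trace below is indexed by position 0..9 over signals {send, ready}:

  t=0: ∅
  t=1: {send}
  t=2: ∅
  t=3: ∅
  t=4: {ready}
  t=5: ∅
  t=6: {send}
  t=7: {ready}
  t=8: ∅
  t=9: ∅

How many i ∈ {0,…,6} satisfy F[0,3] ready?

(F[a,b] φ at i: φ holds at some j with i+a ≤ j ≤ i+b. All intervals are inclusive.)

Evaluate at each i in [0,6]:
  i=0: ✗ (none in [0,3])
  i=1: ✓ (witness j=4)
  i=2: ✓ (witness j=4)
  i=3: ✓ (witness j=4)
  i=4: ✓ (witness j=4)
  i=5: ✓ (witness j=7)
  i=6: ✓ (witness j=7)
Positions where it holds: {1, 2, 3, 4, 5, 6} → 6.

6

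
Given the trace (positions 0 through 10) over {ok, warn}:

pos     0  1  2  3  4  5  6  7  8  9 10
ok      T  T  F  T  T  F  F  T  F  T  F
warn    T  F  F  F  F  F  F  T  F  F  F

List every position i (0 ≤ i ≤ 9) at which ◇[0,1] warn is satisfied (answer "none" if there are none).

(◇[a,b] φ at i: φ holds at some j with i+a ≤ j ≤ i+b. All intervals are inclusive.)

0, 6, 7

Evaluate at each i in [0,9]:
  i=0: ✓ (witness j=0)
  i=1: ✗ (none in [1,2])
  i=2: ✗ (none in [2,3])
  i=3: ✗ (none in [3,4])
  i=4: ✗ (none in [4,5])
  i=5: ✗ (none in [5,6])
  i=6: ✓ (witness j=7)
  i=7: ✓ (witness j=7)
  i=8: ✗ (none in [8,9])
  i=9: ✗ (none in [9,10])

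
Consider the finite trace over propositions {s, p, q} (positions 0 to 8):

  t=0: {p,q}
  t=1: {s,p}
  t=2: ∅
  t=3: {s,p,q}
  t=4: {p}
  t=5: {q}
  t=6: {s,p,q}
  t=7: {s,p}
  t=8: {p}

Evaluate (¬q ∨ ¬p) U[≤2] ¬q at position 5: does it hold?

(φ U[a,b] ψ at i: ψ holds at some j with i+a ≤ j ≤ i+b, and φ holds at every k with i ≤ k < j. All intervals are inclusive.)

Need some j in [5,7] with ¬q, and (¬q ∨ ¬p) at every k in [5,j-1].
  j=5: ¬q false.
  j=6: ¬q false.
  j=7: ¬q holds, but (¬q ∨ ¬p) fails at k=6 → not this j.
No j in the window works → until fails.

No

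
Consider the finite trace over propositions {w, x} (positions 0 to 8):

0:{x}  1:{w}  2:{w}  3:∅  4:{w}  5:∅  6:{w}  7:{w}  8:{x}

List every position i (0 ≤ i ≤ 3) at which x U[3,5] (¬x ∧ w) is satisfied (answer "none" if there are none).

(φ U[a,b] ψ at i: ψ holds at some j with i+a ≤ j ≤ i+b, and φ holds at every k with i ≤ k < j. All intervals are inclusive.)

Evaluate at each i in [0,3]:
  i=0: ✗ (lhs fails at k=1 before rhs at j=4)
  i=1: ✗ (lhs fails at k=1 before rhs at j=4)
  i=2: ✗ (lhs fails at k=2 before rhs at j=6)
  i=3: ✗ (lhs fails at k=3 before rhs at j=6)

none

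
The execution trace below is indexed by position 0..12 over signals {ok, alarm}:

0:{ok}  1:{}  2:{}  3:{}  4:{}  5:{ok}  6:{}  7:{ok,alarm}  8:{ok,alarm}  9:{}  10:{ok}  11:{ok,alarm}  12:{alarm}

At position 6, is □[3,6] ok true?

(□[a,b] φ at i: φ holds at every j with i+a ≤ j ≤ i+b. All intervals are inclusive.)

Check ok at every j in [9,12]:
  j=9: false
  j=10: true
  j=11: true
  j=12: false
Fails at j=9 → formula fails.

False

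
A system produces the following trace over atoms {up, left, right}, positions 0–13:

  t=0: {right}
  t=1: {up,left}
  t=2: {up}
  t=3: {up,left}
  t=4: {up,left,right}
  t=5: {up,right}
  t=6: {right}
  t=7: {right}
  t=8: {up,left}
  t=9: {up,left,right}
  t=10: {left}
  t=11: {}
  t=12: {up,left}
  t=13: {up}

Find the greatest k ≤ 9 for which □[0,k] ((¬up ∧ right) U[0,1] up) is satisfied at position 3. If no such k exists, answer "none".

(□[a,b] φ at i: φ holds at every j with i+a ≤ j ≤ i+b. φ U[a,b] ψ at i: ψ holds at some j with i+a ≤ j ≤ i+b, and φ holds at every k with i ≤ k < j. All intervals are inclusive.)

2

((¬up ∧ right) U[0,1] up) must hold from j=3 onward; find where it first fails.
  j=3: holds
  j=4: holds
  j=5: holds
  j=6: fails
Holds on [3,5], so largest k = 2.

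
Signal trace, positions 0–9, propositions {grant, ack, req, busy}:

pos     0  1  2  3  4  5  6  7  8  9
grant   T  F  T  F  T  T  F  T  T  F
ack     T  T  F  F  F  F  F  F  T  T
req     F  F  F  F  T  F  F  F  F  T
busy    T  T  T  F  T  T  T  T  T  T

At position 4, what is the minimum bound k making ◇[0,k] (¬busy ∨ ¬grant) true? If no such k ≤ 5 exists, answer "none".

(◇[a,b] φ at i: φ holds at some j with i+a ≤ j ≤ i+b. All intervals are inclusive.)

2

Scan j = 4,5,… for (¬busy ∨ ¬grant):
  j=4: fails
  j=5: fails
  j=6: holds
First hit at j=6, so smallest k = 6-4 = 2.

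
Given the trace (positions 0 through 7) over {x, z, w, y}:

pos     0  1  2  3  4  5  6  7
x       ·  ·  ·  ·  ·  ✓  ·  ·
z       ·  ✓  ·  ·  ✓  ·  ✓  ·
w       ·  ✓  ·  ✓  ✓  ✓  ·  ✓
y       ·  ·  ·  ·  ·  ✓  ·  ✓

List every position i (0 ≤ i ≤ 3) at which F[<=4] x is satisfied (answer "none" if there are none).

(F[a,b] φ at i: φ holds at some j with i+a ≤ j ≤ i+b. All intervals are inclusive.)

Evaluate at each i in [0,3]:
  i=0: ✗ (none in [0,4])
  i=1: ✓ (witness j=5)
  i=2: ✓ (witness j=5)
  i=3: ✓ (witness j=5)

1, 2, 3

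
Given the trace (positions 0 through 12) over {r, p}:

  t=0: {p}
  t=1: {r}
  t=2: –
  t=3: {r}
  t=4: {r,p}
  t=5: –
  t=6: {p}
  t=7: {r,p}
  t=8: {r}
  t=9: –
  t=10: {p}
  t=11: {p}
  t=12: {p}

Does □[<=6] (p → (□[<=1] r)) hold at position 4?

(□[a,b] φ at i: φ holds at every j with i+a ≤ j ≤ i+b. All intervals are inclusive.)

Does not hold

Check (p → (□[<=1] r)) at every j in [4,10]:
  j=4: antecedent true; consequent fails at 5 → ✗
  j=5: antecedent false → ✓
  j=6: antecedent true; consequent fails at 6 → ✗
  j=7: antecedent true; consequent holds on [7,8] → ✓
  j=8: antecedent false → ✓
  j=9: antecedent false → ✓
  j=10: antecedent true; consequent fails at 10 → ✗
Fails at j=4 → formula fails.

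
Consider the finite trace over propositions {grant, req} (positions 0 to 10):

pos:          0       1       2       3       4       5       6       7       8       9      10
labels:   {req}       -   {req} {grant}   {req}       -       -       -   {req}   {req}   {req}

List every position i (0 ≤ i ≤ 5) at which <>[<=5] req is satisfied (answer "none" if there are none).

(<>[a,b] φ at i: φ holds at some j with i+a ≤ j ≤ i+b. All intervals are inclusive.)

Evaluate at each i in [0,5]:
  i=0: ✓ (witness j=0)
  i=1: ✓ (witness j=2)
  i=2: ✓ (witness j=2)
  i=3: ✓ (witness j=4)
  i=4: ✓ (witness j=4)
  i=5: ✓ (witness j=8)

0, 1, 2, 3, 4, 5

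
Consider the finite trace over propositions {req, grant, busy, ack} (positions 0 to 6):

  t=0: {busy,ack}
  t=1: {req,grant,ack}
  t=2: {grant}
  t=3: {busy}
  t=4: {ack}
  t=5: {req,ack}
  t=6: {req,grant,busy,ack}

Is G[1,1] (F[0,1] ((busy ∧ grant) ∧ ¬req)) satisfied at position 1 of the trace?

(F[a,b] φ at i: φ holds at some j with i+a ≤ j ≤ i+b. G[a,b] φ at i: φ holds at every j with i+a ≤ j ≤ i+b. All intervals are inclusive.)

Does not hold

Check F[0,1] ((busy ∧ grant) ∧ ¬req) at every j in [2,2]:
  j=2: fails (none in [2,3])
Fails at j=2 → formula fails.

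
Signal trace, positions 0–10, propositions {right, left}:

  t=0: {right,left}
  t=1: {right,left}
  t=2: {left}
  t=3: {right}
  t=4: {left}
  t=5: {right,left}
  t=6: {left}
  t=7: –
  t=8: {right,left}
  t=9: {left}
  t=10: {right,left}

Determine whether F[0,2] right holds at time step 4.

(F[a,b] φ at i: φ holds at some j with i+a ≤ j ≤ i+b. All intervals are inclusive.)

Check right at each j in [4,6]:
  j=4: false
  j=5: true
  j=6: false
Found at j=5 → formula holds.

Holds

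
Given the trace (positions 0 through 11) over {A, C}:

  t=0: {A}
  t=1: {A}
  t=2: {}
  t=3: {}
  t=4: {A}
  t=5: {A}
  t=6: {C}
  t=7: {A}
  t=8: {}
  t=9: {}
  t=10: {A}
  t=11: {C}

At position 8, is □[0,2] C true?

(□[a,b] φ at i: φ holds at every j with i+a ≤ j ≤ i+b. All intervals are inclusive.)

No

Check C at every j in [8,10]:
  j=8: false
  j=9: false
  j=10: false
Fails at j=8 → formula fails.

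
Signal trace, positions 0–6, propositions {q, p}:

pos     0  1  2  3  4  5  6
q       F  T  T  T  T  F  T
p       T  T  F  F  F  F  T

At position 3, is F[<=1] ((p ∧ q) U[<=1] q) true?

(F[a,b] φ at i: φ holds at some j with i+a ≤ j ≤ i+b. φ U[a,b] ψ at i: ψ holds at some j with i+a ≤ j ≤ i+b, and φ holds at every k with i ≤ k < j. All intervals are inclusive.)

Holds

Check ((p ∧ q) U[<=1] q) at each j in [3,4]:
  j=3: holds
  j=4: holds
Found at j=3 → formula holds.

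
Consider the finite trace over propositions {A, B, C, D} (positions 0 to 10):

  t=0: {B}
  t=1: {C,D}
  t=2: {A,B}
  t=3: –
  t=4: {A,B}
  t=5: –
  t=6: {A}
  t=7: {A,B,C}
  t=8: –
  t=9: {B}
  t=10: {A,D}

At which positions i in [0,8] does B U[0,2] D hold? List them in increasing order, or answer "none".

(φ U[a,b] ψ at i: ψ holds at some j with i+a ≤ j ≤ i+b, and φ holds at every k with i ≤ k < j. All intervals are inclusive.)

0, 1

Evaluate at each i in [0,8]:
  i=0: ✓ (rhs at j=1; lhs holds on [0,0])
  i=1: ✓ (rhs at j=1)
  i=2: ✗ (no rhs in [2,4])
  i=3: ✗ (no rhs in [3,5])
  i=4: ✗ (no rhs in [4,6])
  i=5: ✗ (no rhs in [5,7])
  i=6: ✗ (no rhs in [6,8])
  i=7: ✗ (no rhs in [7,9])
  i=8: ✗ (lhs fails at k=8 before rhs at j=10)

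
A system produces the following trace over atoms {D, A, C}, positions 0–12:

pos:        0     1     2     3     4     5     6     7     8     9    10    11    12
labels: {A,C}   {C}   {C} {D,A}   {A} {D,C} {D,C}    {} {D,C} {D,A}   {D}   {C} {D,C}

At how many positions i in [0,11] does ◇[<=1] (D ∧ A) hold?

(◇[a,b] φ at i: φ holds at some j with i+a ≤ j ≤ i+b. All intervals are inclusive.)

Evaluate at each i in [0,11]:
  i=0: ✗ (none in [0,1])
  i=1: ✗ (none in [1,2])
  i=2: ✓ (witness j=3)
  i=3: ✓ (witness j=3)
  i=4: ✗ (none in [4,5])
  i=5: ✗ (none in [5,6])
  i=6: ✗ (none in [6,7])
  i=7: ✗ (none in [7,8])
  i=8: ✓ (witness j=9)
  i=9: ✓ (witness j=9)
  i=10: ✗ (none in [10,11])
  i=11: ✗ (none in [11,12])
Positions where it holds: {2, 3, 8, 9} → 4.

4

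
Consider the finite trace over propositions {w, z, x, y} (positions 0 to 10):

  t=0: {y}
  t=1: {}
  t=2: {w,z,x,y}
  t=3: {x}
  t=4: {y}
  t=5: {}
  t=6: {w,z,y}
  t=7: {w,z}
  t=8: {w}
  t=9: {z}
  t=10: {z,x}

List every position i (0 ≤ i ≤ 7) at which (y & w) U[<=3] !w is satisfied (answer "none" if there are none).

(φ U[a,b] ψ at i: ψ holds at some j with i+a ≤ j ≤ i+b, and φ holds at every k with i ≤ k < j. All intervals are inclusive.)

0, 1, 2, 3, 4, 5

Evaluate at each i in [0,7]:
  i=0: ✓ (rhs at j=0)
  i=1: ✓ (rhs at j=1)
  i=2: ✓ (rhs at j=3; lhs holds on [2,2])
  i=3: ✓ (rhs at j=3)
  i=4: ✓ (rhs at j=4)
  i=5: ✓ (rhs at j=5)
  i=6: ✗ (lhs fails at k=7 before rhs at j=9)
  i=7: ✗ (lhs fails at k=7 before rhs at j=9)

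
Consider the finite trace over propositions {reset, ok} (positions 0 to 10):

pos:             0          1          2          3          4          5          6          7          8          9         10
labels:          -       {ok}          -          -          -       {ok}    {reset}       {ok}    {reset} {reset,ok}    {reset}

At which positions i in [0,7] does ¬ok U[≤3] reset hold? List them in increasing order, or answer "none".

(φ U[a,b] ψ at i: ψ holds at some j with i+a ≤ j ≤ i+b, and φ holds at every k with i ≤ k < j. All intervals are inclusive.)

6

Evaluate at each i in [0,7]:
  i=0: ✗ (no rhs in [0,3])
  i=1: ✗ (no rhs in [1,4])
  i=2: ✗ (no rhs in [2,5])
  i=3: ✗ (lhs fails at k=5 before rhs at j=6)
  i=4: ✗ (lhs fails at k=5 before rhs at j=6)
  i=5: ✗ (lhs fails at k=5 before rhs at j=6)
  i=6: ✓ (rhs at j=6)
  i=7: ✗ (lhs fails at k=7 before rhs at j=8)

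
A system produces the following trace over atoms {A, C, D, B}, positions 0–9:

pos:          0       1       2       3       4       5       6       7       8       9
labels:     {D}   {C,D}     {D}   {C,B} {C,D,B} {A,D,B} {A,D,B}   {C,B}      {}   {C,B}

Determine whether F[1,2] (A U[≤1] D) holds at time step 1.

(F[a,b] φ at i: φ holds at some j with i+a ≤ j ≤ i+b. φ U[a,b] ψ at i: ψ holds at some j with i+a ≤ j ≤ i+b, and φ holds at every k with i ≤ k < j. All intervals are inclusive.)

Holds

Check (A U[≤1] D) at each j in [2,3]:
  j=2: holds
  j=3: fails
Found at j=2 → formula holds.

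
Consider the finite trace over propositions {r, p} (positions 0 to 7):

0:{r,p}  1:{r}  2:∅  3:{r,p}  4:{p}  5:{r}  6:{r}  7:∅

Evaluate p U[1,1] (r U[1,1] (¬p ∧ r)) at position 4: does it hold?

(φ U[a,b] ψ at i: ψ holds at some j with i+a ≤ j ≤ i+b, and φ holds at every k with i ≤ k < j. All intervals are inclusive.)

Need some j in [5,5] with (r U[1,1] (¬p ∧ r)), and p at every k in [4,j-1].
  j=5: (r U[1,1] (¬p ∧ r)) holds; p holds at every k in [4,4] → satisfied.

Yes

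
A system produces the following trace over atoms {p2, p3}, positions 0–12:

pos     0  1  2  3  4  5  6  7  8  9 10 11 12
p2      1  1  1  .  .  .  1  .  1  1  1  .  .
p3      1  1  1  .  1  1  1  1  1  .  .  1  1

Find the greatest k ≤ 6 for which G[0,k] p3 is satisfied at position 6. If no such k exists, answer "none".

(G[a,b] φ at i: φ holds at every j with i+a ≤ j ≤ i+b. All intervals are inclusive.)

2

p3 must hold from j=6 onward; find where it first fails.
  j=6: holds
  j=7: holds
  j=8: holds
  j=9: fails
Holds on [6,8], so largest k = 2.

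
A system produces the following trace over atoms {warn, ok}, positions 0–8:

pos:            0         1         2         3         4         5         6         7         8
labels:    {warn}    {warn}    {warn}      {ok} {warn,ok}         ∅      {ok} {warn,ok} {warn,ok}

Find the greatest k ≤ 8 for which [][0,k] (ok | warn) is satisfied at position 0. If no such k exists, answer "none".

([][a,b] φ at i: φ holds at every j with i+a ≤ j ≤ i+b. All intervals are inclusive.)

(ok | warn) must hold from j=0 onward; find where it first fails.
  j=0: holds
  j=1: holds
  j=2: holds
  j=3: holds
  j=4: holds
  j=5: fails
Holds on [0,4], so largest k = 4.

4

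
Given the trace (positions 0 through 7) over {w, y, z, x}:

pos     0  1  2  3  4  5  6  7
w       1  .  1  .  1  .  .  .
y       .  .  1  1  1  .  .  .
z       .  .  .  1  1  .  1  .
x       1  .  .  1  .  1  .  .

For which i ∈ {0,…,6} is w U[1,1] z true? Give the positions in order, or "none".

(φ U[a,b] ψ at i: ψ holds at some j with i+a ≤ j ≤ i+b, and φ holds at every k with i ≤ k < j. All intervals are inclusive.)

Evaluate at each i in [0,6]:
  i=0: ✗ (no rhs in [1,1])
  i=1: ✗ (no rhs in [2,2])
  i=2: ✓ (rhs at j=3; lhs holds on [2,2])
  i=3: ✗ (lhs fails at k=3 before rhs at j=4)
  i=4: ✗ (no rhs in [5,5])
  i=5: ✗ (lhs fails at k=5 before rhs at j=6)
  i=6: ✗ (no rhs in [7,7])

2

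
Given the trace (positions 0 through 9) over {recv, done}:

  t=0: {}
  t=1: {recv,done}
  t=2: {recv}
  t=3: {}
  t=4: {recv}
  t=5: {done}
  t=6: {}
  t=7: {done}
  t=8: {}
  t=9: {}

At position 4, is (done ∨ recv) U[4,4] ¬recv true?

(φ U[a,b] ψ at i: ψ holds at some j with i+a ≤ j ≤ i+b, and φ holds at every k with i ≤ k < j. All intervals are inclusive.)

Need some j in [8,8] with ¬recv, and (done ∨ recv) at every k in [4,j-1].
  j=8: ¬recv holds, but (done ∨ recv) fails at k=6 → not this j.
No j in the window works → until fails.

False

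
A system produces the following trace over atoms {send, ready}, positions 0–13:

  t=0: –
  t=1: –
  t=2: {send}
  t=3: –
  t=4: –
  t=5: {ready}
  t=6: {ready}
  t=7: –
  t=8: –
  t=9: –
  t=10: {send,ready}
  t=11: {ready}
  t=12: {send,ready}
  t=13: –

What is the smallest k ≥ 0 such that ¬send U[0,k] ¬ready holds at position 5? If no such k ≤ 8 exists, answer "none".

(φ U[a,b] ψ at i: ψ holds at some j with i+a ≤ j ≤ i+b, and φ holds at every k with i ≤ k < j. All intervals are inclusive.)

2

Need earliest j ≥ 5 with ¬ready, and ¬send at every k in [5,j-1].
  j=5: rhs fails.
  j=6: rhs fails.
  j=7: rhs holds; lhs holds on [5,6]. k = 2.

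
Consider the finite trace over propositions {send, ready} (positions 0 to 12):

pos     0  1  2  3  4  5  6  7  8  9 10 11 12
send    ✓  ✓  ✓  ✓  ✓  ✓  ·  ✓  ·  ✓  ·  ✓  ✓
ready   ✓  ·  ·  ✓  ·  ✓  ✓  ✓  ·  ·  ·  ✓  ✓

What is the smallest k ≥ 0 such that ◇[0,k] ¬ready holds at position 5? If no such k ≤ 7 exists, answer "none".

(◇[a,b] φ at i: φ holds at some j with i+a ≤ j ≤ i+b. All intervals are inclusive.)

3

Scan j = 5,6,… for ¬ready:
  j=5: fails
  j=6: fails
  j=7: fails
  j=8: holds
First hit at j=8, so smallest k = 8-5 = 3.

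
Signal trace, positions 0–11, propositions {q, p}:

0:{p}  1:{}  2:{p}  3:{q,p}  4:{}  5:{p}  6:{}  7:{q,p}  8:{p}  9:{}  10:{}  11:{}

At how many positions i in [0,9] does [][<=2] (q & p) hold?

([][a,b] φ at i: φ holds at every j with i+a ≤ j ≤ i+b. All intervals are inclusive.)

Evaluate at each i in [0,9]:
  i=0: ✗ (fails at j=0)
  i=1: ✗ (fails at j=1)
  i=2: ✗ (fails at j=2)
  i=3: ✗ (fails at j=4)
  i=4: ✗ (fails at j=4)
  i=5: ✗ (fails at j=5)
  i=6: ✗ (fails at j=6)
  i=7: ✗ (fails at j=8)
  i=8: ✗ (fails at j=8)
  i=9: ✗ (fails at j=9)
Positions where it holds: {} → 0.

0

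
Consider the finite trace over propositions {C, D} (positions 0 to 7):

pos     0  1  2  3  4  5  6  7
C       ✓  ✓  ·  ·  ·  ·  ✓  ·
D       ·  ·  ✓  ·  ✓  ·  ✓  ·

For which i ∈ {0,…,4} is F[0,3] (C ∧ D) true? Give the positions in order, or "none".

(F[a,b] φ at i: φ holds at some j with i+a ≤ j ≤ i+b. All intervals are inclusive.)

Evaluate at each i in [0,4]:
  i=0: ✗ (none in [0,3])
  i=1: ✗ (none in [1,4])
  i=2: ✗ (none in [2,5])
  i=3: ✓ (witness j=6)
  i=4: ✓ (witness j=6)

3, 4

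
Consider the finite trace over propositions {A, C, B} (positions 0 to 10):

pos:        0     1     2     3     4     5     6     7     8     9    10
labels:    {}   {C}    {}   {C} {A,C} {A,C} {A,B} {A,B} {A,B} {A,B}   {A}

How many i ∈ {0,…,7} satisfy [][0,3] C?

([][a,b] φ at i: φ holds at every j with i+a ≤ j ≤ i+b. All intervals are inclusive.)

Evaluate at each i in [0,7]:
  i=0: ✗ (fails at j=0)
  i=1: ✗ (fails at j=2)
  i=2: ✗ (fails at j=2)
  i=3: ✗ (fails at j=6)
  i=4: ✗ (fails at j=6)
  i=5: ✗ (fails at j=6)
  i=6: ✗ (fails at j=6)
  i=7: ✗ (fails at j=7)
Positions where it holds: {} → 0.

0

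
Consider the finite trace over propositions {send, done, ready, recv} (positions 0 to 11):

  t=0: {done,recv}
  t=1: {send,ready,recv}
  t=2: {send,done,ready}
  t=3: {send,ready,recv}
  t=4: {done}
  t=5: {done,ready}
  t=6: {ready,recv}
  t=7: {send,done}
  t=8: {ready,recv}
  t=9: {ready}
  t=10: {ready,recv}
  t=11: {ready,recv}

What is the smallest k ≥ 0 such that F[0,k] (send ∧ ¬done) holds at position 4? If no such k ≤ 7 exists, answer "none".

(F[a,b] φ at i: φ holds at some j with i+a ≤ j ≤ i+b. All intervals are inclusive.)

Scan j = 4,5,… for (send ∧ ¬done):
  j=4: fails
  j=5: fails
  j=6: fails
  j=7: fails
  j=8: fails
  j=9: fails
  j=10: fails
  j=11: fails
No j in [4,11] satisfies it → none.

none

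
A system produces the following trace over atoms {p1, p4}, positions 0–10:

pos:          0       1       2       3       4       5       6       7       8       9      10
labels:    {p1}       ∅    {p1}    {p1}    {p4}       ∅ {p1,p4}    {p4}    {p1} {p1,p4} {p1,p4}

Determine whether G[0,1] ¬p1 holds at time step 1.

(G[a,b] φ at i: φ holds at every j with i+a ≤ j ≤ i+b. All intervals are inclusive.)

Check ¬p1 at every j in [1,2]:
  j=1: true
  j=2: false
Fails at j=2 → formula fails.

No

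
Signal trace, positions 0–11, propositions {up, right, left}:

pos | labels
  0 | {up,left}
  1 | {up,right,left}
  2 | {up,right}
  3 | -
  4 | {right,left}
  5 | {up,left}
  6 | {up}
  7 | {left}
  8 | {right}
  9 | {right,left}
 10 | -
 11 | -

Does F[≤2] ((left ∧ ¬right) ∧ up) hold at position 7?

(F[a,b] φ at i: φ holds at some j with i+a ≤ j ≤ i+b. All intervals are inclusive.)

Check ((left ∧ ¬right) ∧ up) at each j in [7,9]:
  j=7: false
  j=8: false
  j=9: false
No position in the window satisfies it → formula fails.

Does not hold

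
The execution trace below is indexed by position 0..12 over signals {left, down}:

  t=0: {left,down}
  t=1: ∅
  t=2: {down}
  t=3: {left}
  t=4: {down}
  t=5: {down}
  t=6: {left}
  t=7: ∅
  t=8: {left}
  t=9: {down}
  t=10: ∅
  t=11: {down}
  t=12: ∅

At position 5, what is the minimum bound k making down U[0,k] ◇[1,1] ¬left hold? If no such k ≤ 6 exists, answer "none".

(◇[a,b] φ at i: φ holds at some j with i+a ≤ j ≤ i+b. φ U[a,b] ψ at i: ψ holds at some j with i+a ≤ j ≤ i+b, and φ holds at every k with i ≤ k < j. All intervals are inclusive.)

1

Need earliest j ≥ 5 with ◇[1,1] ¬left, and down at every k in [5,j-1].
  j=5: rhs fails.
  j=6: rhs holds; lhs holds on [5,5]. k = 1.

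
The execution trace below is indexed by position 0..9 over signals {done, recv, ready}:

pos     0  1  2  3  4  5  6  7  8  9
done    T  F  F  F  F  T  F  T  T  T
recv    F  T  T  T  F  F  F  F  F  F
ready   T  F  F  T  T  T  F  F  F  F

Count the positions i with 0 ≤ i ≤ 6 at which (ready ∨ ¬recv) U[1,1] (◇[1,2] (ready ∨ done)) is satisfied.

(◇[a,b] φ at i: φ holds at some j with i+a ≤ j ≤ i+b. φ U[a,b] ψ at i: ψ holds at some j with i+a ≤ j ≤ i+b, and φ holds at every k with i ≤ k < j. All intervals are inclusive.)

5

Evaluate at each i in [0,6]:
  i=0: ✓ (rhs at j=1; lhs holds on [0,0])
  i=1: ✗ (lhs fails at k=1 before rhs at j=2)
  i=2: ✗ (lhs fails at k=2 before rhs at j=3)
  i=3: ✓ (rhs at j=4; lhs holds on [3,3])
  i=4: ✓ (rhs at j=5; lhs holds on [4,4])
  i=5: ✓ (rhs at j=6; lhs holds on [5,5])
  i=6: ✓ (rhs at j=7; lhs holds on [6,6])
Positions where it holds: {0, 3, 4, 5, 6} → 5.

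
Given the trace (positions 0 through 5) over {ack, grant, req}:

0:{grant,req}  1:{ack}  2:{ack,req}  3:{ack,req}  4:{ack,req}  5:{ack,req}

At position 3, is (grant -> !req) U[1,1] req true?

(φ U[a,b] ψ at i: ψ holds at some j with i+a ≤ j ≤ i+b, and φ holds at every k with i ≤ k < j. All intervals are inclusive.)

True

Need some j in [4,4] with req, and (grant -> !req) at every k in [3,j-1].
  j=4: req holds; (grant -> !req) holds at every k in [3,3] → satisfied.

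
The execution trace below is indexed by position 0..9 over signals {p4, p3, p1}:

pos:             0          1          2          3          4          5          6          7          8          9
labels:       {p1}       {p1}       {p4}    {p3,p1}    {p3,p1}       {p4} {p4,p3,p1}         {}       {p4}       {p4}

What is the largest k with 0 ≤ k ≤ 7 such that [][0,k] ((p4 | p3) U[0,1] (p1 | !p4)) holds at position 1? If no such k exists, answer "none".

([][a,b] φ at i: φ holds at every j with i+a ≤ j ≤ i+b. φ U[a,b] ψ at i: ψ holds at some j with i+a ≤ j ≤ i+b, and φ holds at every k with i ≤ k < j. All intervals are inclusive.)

((p4 | p3) U[0,1] (p1 | !p4)) must hold from j=1 onward; find where it first fails.
  j=1: holds
  j=2: holds
  j=3: holds
  j=4: holds
  j=5: holds
  j=6: holds
  j=7: holds
  j=8: fails
Holds on [1,7], so largest k = 6.

6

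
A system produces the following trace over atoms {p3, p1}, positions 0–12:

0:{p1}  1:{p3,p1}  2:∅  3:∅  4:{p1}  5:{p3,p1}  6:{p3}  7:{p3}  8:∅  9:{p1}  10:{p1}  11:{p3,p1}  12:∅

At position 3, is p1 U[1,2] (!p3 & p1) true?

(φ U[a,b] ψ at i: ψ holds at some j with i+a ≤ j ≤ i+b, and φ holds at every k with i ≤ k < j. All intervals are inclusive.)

Need some j in [4,5] with (!p3 & p1), and p1 at every k in [3,j-1].
  j=4: (!p3 & p1) holds, but p1 fails at k=3 → not this j.
  j=5: (!p3 & p1) false.
No j in the window works → until fails.

Does not hold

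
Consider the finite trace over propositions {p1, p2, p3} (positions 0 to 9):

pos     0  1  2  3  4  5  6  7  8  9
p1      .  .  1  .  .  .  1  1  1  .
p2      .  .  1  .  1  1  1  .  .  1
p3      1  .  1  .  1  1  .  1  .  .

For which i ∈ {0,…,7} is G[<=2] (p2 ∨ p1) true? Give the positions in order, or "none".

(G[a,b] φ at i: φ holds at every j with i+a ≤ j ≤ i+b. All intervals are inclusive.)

Evaluate at each i in [0,7]:
  i=0: ✗ (fails at j=0)
  i=1: ✗ (fails at j=1)
  i=2: ✗ (fails at j=3)
  i=3: ✗ (fails at j=3)
  i=4: ✓ (all of [4,6])
  i=5: ✓ (all of [5,7])
  i=6: ✓ (all of [6,8])
  i=7: ✓ (all of [7,9])

4, 5, 6, 7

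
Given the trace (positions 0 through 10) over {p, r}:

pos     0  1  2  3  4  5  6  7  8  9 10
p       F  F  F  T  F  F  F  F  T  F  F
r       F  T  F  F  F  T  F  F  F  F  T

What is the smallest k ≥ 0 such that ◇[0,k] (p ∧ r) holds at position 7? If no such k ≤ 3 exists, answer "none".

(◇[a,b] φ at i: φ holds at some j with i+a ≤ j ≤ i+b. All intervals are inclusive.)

none

Scan j = 7,8,… for (p ∧ r):
  j=7: fails
  j=8: fails
  j=9: fails
  j=10: fails
No j in [7,10] satisfies it → none.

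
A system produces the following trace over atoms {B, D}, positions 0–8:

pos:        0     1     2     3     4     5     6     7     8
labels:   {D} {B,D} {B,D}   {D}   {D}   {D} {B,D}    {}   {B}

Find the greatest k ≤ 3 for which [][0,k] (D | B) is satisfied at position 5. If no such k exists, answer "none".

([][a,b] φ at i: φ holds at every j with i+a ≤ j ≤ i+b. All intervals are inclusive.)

(D | B) must hold from j=5 onward; find where it first fails.
  j=5: holds
  j=6: holds
  j=7: fails
Holds on [5,6], so largest k = 1.

1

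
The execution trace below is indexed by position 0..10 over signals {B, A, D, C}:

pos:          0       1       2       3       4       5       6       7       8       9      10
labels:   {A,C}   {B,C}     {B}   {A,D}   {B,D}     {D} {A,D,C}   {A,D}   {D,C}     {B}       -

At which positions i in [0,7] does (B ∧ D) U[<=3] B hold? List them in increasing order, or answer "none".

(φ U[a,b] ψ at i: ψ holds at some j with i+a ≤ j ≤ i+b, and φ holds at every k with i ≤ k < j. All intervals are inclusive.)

1, 2, 4

Evaluate at each i in [0,7]:
  i=0: ✗ (lhs fails at k=0 before rhs at j=1)
  i=1: ✓ (rhs at j=1)
  i=2: ✓ (rhs at j=2)
  i=3: ✗ (lhs fails at k=3 before rhs at j=4)
  i=4: ✓ (rhs at j=4)
  i=5: ✗ (no rhs in [5,8])
  i=6: ✗ (lhs fails at k=6 before rhs at j=9)
  i=7: ✗ (lhs fails at k=7 before rhs at j=9)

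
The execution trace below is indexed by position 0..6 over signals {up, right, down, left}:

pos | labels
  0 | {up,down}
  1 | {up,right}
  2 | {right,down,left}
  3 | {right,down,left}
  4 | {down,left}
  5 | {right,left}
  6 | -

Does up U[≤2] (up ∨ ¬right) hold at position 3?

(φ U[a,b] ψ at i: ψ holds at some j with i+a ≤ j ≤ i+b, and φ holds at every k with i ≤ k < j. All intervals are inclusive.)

Need some j in [3,5] with (up ∨ ¬right), and up at every k in [3,j-1].
  j=3: (up ∨ ¬right) false.
  j=4: (up ∨ ¬right) holds, but up fails at k=3 → not this j.
  j=5: (up ∨ ¬right) false.
No j in the window works → until fails.

False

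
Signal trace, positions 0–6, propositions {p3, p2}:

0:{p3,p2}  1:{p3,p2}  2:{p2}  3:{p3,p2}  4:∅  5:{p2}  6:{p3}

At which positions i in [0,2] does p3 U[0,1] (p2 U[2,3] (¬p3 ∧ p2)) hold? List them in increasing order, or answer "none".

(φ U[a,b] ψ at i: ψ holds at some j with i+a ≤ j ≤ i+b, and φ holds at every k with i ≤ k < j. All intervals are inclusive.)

0

Evaluate at each i in [0,2]:
  i=0: ✓ (rhs at j=0)
  i=1: ✗ (no rhs in [1,2])
  i=2: ✗ (no rhs in [2,3])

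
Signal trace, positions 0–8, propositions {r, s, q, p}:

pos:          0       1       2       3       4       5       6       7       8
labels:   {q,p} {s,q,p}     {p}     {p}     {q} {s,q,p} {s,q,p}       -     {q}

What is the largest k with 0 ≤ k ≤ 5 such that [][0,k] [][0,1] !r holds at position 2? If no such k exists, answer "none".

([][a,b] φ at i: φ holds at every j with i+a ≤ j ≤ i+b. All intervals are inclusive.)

[][0,1] !r must hold from j=2 onward; find where it first fails.
  j=2: holds
  j=3: holds
  j=4: holds
  j=5: holds
  j=6: holds
  j=7: holds
Holds through j=7; largest k = 5.

5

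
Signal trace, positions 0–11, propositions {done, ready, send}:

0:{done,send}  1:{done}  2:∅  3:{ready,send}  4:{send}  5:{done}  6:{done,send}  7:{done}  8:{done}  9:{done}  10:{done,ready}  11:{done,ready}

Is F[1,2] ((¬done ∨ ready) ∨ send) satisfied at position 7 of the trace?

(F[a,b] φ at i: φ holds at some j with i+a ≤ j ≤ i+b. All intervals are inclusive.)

False

Check ((¬done ∨ ready) ∨ send) at each j in [8,9]:
  j=8: false
  j=9: false
No position in the window satisfies it → formula fails.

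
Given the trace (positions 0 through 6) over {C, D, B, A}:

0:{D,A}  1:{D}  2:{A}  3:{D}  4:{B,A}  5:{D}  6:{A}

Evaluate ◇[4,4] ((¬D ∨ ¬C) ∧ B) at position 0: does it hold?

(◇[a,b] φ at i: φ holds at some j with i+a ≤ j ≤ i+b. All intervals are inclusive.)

Check ((¬D ∨ ¬C) ∧ B) at each j in [4,4]:
  j=4: true
Found at j=4 → formula holds.

True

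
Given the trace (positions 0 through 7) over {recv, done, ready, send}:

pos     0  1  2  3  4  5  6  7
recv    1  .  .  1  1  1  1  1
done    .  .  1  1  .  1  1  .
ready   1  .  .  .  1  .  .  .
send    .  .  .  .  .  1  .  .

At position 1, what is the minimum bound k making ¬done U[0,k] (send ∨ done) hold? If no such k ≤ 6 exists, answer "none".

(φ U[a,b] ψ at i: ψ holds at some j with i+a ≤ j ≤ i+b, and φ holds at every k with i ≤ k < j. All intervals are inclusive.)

1

Need earliest j ≥ 1 with (send ∨ done), and ¬done at every k in [1,j-1].
  j=1: rhs fails.
  j=2: rhs holds; lhs holds on [1,1]. k = 1.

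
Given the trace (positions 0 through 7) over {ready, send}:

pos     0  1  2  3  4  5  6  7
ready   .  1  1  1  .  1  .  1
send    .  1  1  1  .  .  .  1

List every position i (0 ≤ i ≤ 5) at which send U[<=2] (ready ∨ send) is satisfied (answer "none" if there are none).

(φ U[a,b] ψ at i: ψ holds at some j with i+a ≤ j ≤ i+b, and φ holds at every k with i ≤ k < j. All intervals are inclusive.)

Evaluate at each i in [0,5]:
  i=0: ✗ (lhs fails at k=0 before rhs at j=1)
  i=1: ✓ (rhs at j=1)
  i=2: ✓ (rhs at j=2)
  i=3: ✓ (rhs at j=3)
  i=4: ✗ (lhs fails at k=4 before rhs at j=5)
  i=5: ✓ (rhs at j=5)

1, 2, 3, 5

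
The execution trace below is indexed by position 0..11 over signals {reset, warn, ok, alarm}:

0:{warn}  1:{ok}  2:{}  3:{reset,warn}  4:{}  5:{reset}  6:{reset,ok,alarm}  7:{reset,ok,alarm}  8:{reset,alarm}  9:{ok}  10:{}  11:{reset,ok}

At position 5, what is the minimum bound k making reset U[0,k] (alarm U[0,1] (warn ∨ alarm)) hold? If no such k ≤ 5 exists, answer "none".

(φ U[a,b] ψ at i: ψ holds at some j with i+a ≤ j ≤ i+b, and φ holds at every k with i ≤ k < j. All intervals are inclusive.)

1

Need earliest j ≥ 5 with (alarm U[0,1] (warn ∨ alarm)), and reset at every k in [5,j-1].
  j=5: rhs fails.
  j=6: rhs holds; lhs holds on [5,5]. k = 1.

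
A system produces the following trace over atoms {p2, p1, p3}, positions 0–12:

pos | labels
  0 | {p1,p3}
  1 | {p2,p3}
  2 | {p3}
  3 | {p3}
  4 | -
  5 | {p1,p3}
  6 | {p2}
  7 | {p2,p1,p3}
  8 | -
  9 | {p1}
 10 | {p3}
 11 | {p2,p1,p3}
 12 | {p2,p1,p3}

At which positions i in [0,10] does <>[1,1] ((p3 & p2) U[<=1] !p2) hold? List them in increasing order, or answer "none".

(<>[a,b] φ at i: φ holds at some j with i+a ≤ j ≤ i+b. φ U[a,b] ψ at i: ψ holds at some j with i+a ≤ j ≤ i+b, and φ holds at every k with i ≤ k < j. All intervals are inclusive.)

Evaluate at each i in [0,10]:
  i=0: ✓ (witness j=1)
  i=1: ✓ (witness j=2)
  i=2: ✓ (witness j=3)
  i=3: ✓ (witness j=4)
  i=4: ✓ (witness j=5)
  i=5: ✗ (none in [6,6])
  i=6: ✓ (witness j=7)
  i=7: ✓ (witness j=8)
  i=8: ✓ (witness j=9)
  i=9: ✓ (witness j=10)
  i=10: ✗ (none in [11,11])

0, 1, 2, 3, 4, 6, 7, 8, 9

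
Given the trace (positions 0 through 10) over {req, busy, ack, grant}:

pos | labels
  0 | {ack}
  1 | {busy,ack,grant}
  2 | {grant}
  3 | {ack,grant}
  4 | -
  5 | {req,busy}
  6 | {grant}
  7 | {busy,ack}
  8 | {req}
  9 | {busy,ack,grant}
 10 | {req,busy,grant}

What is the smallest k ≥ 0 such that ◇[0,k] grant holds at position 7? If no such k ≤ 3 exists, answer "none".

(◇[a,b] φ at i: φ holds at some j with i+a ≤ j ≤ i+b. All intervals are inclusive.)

Scan j = 7,8,… for grant:
  j=7: fails
  j=8: fails
  j=9: holds
First hit at j=9, so smallest k = 9-7 = 2.

2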